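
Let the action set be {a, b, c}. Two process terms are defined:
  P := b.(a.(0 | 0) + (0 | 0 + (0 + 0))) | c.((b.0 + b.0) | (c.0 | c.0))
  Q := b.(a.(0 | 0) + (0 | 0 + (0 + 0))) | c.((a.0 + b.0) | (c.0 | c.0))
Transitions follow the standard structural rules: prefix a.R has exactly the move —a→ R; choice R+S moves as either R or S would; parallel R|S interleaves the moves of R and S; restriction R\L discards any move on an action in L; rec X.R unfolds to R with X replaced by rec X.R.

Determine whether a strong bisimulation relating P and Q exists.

P ≁ Q

Reachable graph of P (27 states):
  m0 = b.(a.(0 | 0) + (0 | 0 + (0 + 0))) | c.((b.0 + b.0) | (c.0 | c.0)) has moves —b→ m1, —c→ m2
  m1 = (a.(0 | 0) + (0 | 0 + (0 + 0))) | c.((b.0 + b.0) | (c.0 | c.0)) has moves —a→ m3, —c→ m4
  m2 = b.(a.(0 | 0) + (0 | 0 + (0 + 0))) | ((b.0 + b.0) | (c.0 | c.0)) has moves —b→ m4, —b→ m5, —c→ m6, —c→ m7
  m3 = 0 | 0 | c.((b.0 + b.0) | (c.0 | c.0)) has moves —c→ m8
  m4 = (a.(0 | 0) + (0 | 0 + (0 + 0))) | ((b.0 + b.0) | (c.0 | c.0)) has moves —a→ m8, —b→ m9, —c→ m10, —c→ m11
  m5 = b.(a.(0 | 0) + (0 | 0 + (0 + 0))) | (0 | (c.0 | c.0)) has moves —b→ m9, —c→ m12, —c→ m13
  m6 = b.(a.(0 | 0) + (0 | 0 + (0 + 0))) | ((b.0 + b.0) | (0 | c.0)) has moves —b→ m10, —b→ m12, —c→ m14
  m7 = b.(a.(0 | 0) + (0 | 0 + (0 + 0))) | ((b.0 + b.0) | (c.0 | 0)) has moves —b→ m11, —b→ m13, —c→ m14
  m8 = 0 | 0 | ((b.0 + b.0) | (c.0 | c.0)) has moves —b→ m15, —c→ m16, —c→ m17
  m9 = (a.(0 | 0) + (0 | 0 + (0 + 0))) | (0 | (c.0 | c.0)) has moves —a→ m15, —c→ m18, —c→ m19
  m10 = (a.(0 | 0) + (0 | 0 + (0 + 0))) | ((b.0 + b.0) | (0 | c.0)) has moves —a→ m16, —b→ m18, —c→ m20
  m11 = (a.(0 | 0) + (0 | 0 + (0 + 0))) | ((b.0 + b.0) | (c.0 | 0)) has moves —a→ m17, —b→ m19, —c→ m20
  m12 = b.(a.(0 | 0) + (0 | 0 + (0 + 0))) | (0 | (0 | c.0)) has moves —b→ m18, —c→ m21
  m13 = b.(a.(0 | 0) + (0 | 0 + (0 + 0))) | (0 | (c.0 | 0)) has moves —b→ m19, —c→ m21
  m14 = b.(a.(0 | 0) + (0 | 0 + (0 + 0))) | ((b.0 + b.0) | (0 | 0)) has moves —b→ m20, —b→ m21
  m15 = 0 | 0 | (0 | (c.0 | c.0)) has moves —c→ m22, —c→ m23
  m16 = 0 | 0 | ((b.0 + b.0) | (0 | c.0)) has moves —b→ m22, —c→ m24
  m17 = 0 | 0 | ((b.0 + b.0) | (c.0 | 0)) has moves —b→ m23, —c→ m24
  m18 = (a.(0 | 0) + (0 | 0 + (0 + 0))) | (0 | (0 | c.0)) has moves —a→ m22, —c→ m25
  m19 = (a.(0 | 0) + (0 | 0 + (0 + 0))) | (0 | (c.0 | 0)) has moves —a→ m23, —c→ m25
  m20 = (a.(0 | 0) + (0 | 0 + (0 + 0))) | ((b.0 + b.0) | (0 | 0)) has moves —a→ m24, —b→ m25
  m21 = b.(a.(0 | 0) + (0 | 0 + (0 + 0))) | (0 | (0 | 0)) has moves —b→ m25
  m22 = 0 | 0 | (0 | (0 | c.0)) has moves —c→ m26
  m23 = 0 | 0 | (0 | (c.0 | 0)) has moves —c→ m26
  m24 = 0 | 0 | ((b.0 + b.0) | (0 | 0)) has moves —b→ m26
  m25 = (a.(0 | 0) + (0 | 0 + (0 + 0))) | (0 | (0 | 0)) has moves —a→ m26
  m26 = 0 | 0 | (0 | (0 | 0)) has moves ∅
Reachable graph of Q (27 states):
  n0 = b.(a.(0 | 0) + (0 | 0 + (0 + 0))) | c.((a.0 + b.0) | (c.0 | c.0)) has moves —b→ n1, —c→ n2
  n1 = (a.(0 | 0) + (0 | 0 + (0 + 0))) | c.((a.0 + b.0) | (c.0 | c.0)) has moves —a→ n3, —c→ n4
  n2 = b.(a.(0 | 0) + (0 | 0 + (0 + 0))) | ((a.0 + b.0) | (c.0 | c.0)) has moves —a→ n5, —b→ n4, —b→ n5, —c→ n6, —c→ n7
  n3 = 0 | 0 | c.((a.0 + b.0) | (c.0 | c.0)) has moves —c→ n8
  n4 = (a.(0 | 0) + (0 | 0 + (0 + 0))) | ((a.0 + b.0) | (c.0 | c.0)) has moves —a→ n8, —a→ n9, —b→ n9, —c→ n10, —c→ n11
  n5 = b.(a.(0 | 0) + (0 | 0 + (0 + 0))) | (0 | (c.0 | c.0)) has moves —b→ n9, —c→ n12, —c→ n13
  n6 = b.(a.(0 | 0) + (0 | 0 + (0 + 0))) | ((a.0 + b.0) | (0 | c.0)) has moves —a→ n12, —b→ n10, —b→ n12, —c→ n14
  n7 = b.(a.(0 | 0) + (0 | 0 + (0 + 0))) | ((a.0 + b.0) | (c.0 | 0)) has moves —a→ n13, —b→ n11, —b→ n13, —c→ n14
  n8 = 0 | 0 | ((a.0 + b.0) | (c.0 | c.0)) has moves —a→ n15, —b→ n15, —c→ n16, —c→ n17
  n9 = (a.(0 | 0) + (0 | 0 + (0 + 0))) | (0 | (c.0 | c.0)) has moves —a→ n15, —c→ n18, —c→ n19
  n10 = (a.(0 | 0) + (0 | 0 + (0 + 0))) | ((a.0 + b.0) | (0 | c.0)) has moves —a→ n16, —a→ n18, —b→ n18, —c→ n20
  n11 = (a.(0 | 0) + (0 | 0 + (0 + 0))) | ((a.0 + b.0) | (c.0 | 0)) has moves —a→ n17, —a→ n19, —b→ n19, —c→ n20
  n12 = b.(a.(0 | 0) + (0 | 0 + (0 + 0))) | (0 | (0 | c.0)) has moves —b→ n18, —c→ n21
  n13 = b.(a.(0 | 0) + (0 | 0 + (0 + 0))) | (0 | (c.0 | 0)) has moves —b→ n19, —c→ n21
  n14 = b.(a.(0 | 0) + (0 | 0 + (0 + 0))) | ((a.0 + b.0) | (0 | 0)) has moves —a→ n21, —b→ n20, —b→ n21
  n15 = 0 | 0 | (0 | (c.0 | c.0)) has moves —c→ n22, —c→ n23
  n16 = 0 | 0 | ((a.0 + b.0) | (0 | c.0)) has moves —a→ n22, —b→ n22, —c→ n24
  n17 = 0 | 0 | ((a.0 + b.0) | (c.0 | 0)) has moves —a→ n23, —b→ n23, —c→ n24
  n18 = (a.(0 | 0) + (0 | 0 + (0 + 0))) | (0 | (0 | c.0)) has moves —a→ n22, —c→ n25
  n19 = (a.(0 | 0) + (0 | 0 + (0 + 0))) | (0 | (c.0 | 0)) has moves —a→ n23, —c→ n25
  n20 = (a.(0 | 0) + (0 | 0 + (0 + 0))) | ((a.0 + b.0) | (0 | 0)) has moves —a→ n24, —a→ n25, —b→ n25
  n21 = b.(a.(0 | 0) + (0 | 0 + (0 + 0))) | (0 | (0 | 0)) has moves —b→ n25
  n22 = 0 | 0 | (0 | (0 | c.0)) has moves —c→ n26
  n23 = 0 | 0 | (0 | (c.0 | 0)) has moves —c→ n26
  n24 = 0 | 0 | ((a.0 + b.0) | (0 | 0)) has moves —a→ n26, —b→ n26
  n25 = (a.(0 | 0) + (0 | 0 + (0 + 0))) | (0 | (0 | 0)) has moves —a→ n26
  n26 = 0 | 0 | (0 | (0 | 0)) has moves ∅
Bisimilarity quotient blocks:
  B0 = {m0}
  B1 = {m1}
  B2 = {m3}
  B3 = {m8}
  B4 = {m16, m17}
  B5 = {m24}
  B6 = {m26, n26}
  B7 = {m22, m23, n22, n23}
  B8 = {m15, n15}
  B9 = {m4}
  B10 = {m10, m11}
  B11 = {m20}
  B12 = {m25, n25}
  B13 = {m18, m19, n18, n19}
  B14 = {m9, n9}
  B15 = {m2}
  B16 = {m5, n5}
  B17 = {m12, m13, n12, n13}
  B18 = {m21, n21}
  B19 = {m6, m7}
  B20 = {m14}
  B21 = {n0}
  B22 = {n2}
  B23 = {n6, n7}
  B24 = {n10, n11}
  B25 = {n16, n17}
  B26 = {n24}
  B27 = {n20}
  B28 = {n14}
  B29 = {n4}
  B30 = {n8}
  B31 = {n1}
  B32 = {n3}
m0 ∈ B0, n0 ∈ B21 → different blocks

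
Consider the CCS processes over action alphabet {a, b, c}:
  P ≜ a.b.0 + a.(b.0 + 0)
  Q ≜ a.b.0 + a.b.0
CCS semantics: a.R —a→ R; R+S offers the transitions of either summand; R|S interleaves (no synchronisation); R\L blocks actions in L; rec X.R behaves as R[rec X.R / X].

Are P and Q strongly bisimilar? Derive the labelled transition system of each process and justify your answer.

bisimilar

Reachable graph of P (4 states):
  p0 = a.b.0 + a.(b.0 + 0) → —a→ p1, —a→ p2
  p1 = b.0 → —b→ p3
  p2 = b.0 + 0 → —b→ p3
  p3 = 0 → ·
Reachable graph of Q (3 states):
  q0 = a.b.0 + a.b.0 → —a→ q1
  q1 = b.0 → —b→ q2
  q2 = 0 → ·
Partition-refinement fixed point:
  B0 = {p0, q0}
  B1 = {p1, p2, q1}
  B2 = {p3, q2}
p0 ∈ B0, q0 ∈ B0 → same block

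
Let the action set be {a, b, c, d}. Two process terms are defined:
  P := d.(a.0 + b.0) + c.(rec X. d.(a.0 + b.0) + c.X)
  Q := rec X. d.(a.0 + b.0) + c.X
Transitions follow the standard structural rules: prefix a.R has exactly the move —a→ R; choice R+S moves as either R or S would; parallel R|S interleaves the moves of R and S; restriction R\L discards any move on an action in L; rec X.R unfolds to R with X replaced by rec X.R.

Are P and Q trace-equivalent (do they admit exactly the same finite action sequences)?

P's transition system — 4 states:
  u0 = d.(a.0 + b.0) + c.(rec X. d.(a.0 + b.0) + c.X) → --c--▸ u1, --d--▸ u2
  u1 = rec X. d.(a.0 + b.0) + c.X → --c--▸ u1, --d--▸ u2
  u2 = a.0 + b.0 → --a--▸ u3, --b--▸ u3
  u3 = 0 → stopped
Q's transition system — 3 states:
  v0 = rec X. d.(a.0 + b.0) + c.X → --c--▸ v0, --d--▸ v1
  v1 = a.0 + b.0 → --a--▸ v2, --b--▸ v2
  v2 = 0 → stopped
Coarsest stable partition (strong bisimilarity classes):
  B0 = {u0, u1, v0}
  B1 = {u2, v1}
  B2 = {u3, v2}
u0 ∈ B0, v0 ∈ B0 → same block
Bisimilar ⇒ trace-equivalent.

YES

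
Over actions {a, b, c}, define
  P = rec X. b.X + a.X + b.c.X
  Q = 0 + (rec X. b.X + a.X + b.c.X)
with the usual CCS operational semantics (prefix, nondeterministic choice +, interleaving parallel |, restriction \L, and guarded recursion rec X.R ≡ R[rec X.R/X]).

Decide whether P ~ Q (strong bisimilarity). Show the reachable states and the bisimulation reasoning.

YES

LTS(P): 2 reachable states
  m0 = rec X. b.X + a.X + b.c.X :: --a--▸ m0, --b--▸ m0, --b--▸ m1
  m1 = c.(rec X. b.X + a.X + b.c.X) :: --c--▸ m0
LTS(Q): 3 reachable states
  n0 = 0 + (rec X. b.X + a.X + b.c.X) :: --a--▸ n1, --b--▸ n1, --b--▸ n2
  n1 = rec X. b.X + a.X + b.c.X :: --a--▸ n1, --b--▸ n1, --b--▸ n2
  n2 = c.(rec X. b.X + a.X + b.c.X) :: --c--▸ n1
Bisimilarity quotient blocks:
  B0 = {m0, n0, n1}
  B1 = {m1, n2}
m0 ∈ B0, n0 ∈ B0 → same block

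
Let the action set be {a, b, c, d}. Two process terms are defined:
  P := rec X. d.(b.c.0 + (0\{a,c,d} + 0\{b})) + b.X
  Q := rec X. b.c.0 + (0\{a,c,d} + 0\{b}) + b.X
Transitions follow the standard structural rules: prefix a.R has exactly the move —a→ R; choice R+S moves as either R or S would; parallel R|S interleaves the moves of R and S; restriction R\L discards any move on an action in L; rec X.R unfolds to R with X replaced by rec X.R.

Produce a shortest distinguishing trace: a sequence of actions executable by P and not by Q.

Reachable graph of P (4 states):
  m0 = rec X. d.(b.c.0 + (0\{a,c,d} + 0\{b})) + b.X ⊢ ··b··> m0, ··d··> m1
  m1 = b.c.0 + (0\{a,c,d} + 0\{b}) ⊢ ··b··> m2
  m2 = c.0 ⊢ ··c··> m3
  m3 = 0 ⊢ stopped
Reachable graph of Q (3 states):
  n0 = rec X. b.c.0 + (0\{a,c,d} + 0\{b}) + b.X ⊢ ··b··> n0, ··b··> n1
  n1 = c.0 ⊢ ··c··> n2
  n2 = 0 ⊢ stopped
Executing d from P (initial set {m0}):
  [1] d ⇒ {m1}
  — P admits the full trace.
Executing d from Q (initial set {n0}):
  [1] d ⇒ ∅  — Q cannot continue

d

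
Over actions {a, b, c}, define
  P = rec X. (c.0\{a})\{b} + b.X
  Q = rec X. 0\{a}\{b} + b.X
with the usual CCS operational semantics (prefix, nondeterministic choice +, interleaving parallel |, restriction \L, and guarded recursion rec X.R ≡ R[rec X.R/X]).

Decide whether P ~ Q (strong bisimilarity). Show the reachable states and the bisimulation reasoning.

Reachable graph of P (2 states):
  m0 = rec X. (c.0\{a})\{b} + b.X has moves -b-> m0, -c-> m1
  m1 = 0\{a}\{b} has moves (no moves)
Reachable graph of Q (1 states):
  n0 = rec X. 0\{a}\{b} + b.X has moves -b-> n0
Coarsest stable partition (strong bisimilarity classes):
  B0 = {m0}
  B1 = {m1}
  B2 = {n0}
m0 ∈ B0, n0 ∈ B2 → different blocks

NO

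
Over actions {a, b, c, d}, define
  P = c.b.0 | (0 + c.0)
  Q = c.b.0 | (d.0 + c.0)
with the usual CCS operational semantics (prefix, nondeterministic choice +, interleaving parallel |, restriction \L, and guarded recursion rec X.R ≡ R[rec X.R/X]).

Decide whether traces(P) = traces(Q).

trace-distinct — witness ⟨d⟩

P's transition system — 6 states:
  p0 = c.b.0 | (0 + c.0) | --c--▸ p1, --c--▸ p2
  p1 = b.0 | (0 + c.0) | --b--▸ p3, --c--▸ p4
  p2 = c.b.0 | 0 | --c--▸ p4
  p3 = 0 | (0 + c.0) | --c--▸ p5
  p4 = b.0 | 0 | --b--▸ p5
  p5 = 0 | 0 | stopped
Q's transition system — 6 states:
  q0 = c.b.0 | (d.0 + c.0) | --c--▸ q1, --c--▸ q2, --d--▸ q2
  q1 = b.0 | (d.0 + c.0) | --b--▸ q3, --c--▸ q4, --d--▸ q4
  q2 = c.b.0 | 0 | --c--▸ q4
  q3 = 0 | (d.0 + c.0) | --c--▸ q5, --d--▸ q5
  q4 = b.0 | 0 | --b--▸ q5
  q5 = 0 | 0 | stopped
Trace ⟨d⟩ through Q, begin at {q0}:
  step 1 (d): {q2}
  ✓ Q
Trace ⟨d⟩ through P, begin at {p0}:
  step 1 (d): ∅ (P stuck)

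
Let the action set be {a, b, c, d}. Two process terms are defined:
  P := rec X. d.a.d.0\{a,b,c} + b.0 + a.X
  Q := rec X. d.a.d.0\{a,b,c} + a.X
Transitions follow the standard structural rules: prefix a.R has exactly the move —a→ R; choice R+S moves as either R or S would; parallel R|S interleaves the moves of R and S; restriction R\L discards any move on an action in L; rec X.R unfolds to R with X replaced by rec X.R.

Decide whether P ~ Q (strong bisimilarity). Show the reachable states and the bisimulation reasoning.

not bisimilar

Reachable graph of P (5 states):
  u0 = rec X. d.a.d.0\{a,b,c} + b.0 + a.X ⊢ ··a··> u0, ··b··> u1, ··d··> u2
  u1 = 0 ⊢ deadlocked
  u2 = a.d.0\{a,b,c} ⊢ ··a··> u3
  u3 = d.0\{a,b,c} ⊢ ··d··> u4
  u4 = 0\{a,b,c} ⊢ deadlocked
Reachable graph of Q (4 states):
  v0 = rec X. d.a.d.0\{a,b,c} + a.X ⊢ ··a··> v0, ··d··> v1
  v1 = a.d.0\{a,b,c} ⊢ ··a··> v2
  v2 = d.0\{a,b,c} ⊢ ··d··> v3
  v3 = 0\{a,b,c} ⊢ deadlocked
Bisimilarity quotient blocks:
  B0 = {u0}
  B1 = {u1, u4, v3}
  B2 = {u2, v1}
  B3 = {u3, v2}
  B4 = {v0}
u0 ∈ B0, v0 ∈ B4 → different blocks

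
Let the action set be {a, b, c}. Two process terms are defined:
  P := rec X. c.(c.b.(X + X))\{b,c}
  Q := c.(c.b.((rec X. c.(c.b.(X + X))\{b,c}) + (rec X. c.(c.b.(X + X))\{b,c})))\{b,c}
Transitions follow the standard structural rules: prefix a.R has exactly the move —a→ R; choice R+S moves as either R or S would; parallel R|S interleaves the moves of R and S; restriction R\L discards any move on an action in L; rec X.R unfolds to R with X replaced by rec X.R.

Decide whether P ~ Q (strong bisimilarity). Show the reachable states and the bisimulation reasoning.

bisimilar

LTS(P): 2 reachable states
  p0 = rec X. c.(c.b.(X + X))\{b,c} has moves —c→ p1
  p1 = (c.b.((rec X. c.(c.b.(X + X))\{b,c}) + (rec X. c.(c.b.(X + X))\{b,c})))\{b,c} has moves ·
LTS(Q): 2 reachable states
  q0 = c.(c.b.((rec X. c.(c.b.(X + X))\{b,c}) + (rec X. c.(c.b.(X + X))\{b,c})))\{b,c} has moves —c→ q1
  q1 = (c.b.((rec X. c.(c.b.(X + X))\{b,c}) + (rec X. c.(c.b.(X + X))\{b,c})))\{b,c} has moves ·
Coarsest stable partition (strong bisimilarity classes):
  B0 = {p0, q0}
  B1 = {p1, q1}
p0 ∈ B0, q0 ∈ B0 → same block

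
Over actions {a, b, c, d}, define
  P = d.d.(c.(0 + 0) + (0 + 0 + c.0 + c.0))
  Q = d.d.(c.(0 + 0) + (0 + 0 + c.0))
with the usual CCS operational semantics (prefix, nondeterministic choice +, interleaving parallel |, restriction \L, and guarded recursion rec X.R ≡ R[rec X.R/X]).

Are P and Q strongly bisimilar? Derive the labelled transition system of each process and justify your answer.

P ~ Q

LTS(P): 5 reachable states
  p0 = d.d.(c.(0 + 0) + (0 + 0 + c.0 + c.0)) has moves —d→ p1
  p1 = d.(c.(0 + 0) + (0 + 0 + c.0 + c.0)) has moves —d→ p2
  p2 = c.(0 + 0) + (0 + 0 + c.0 + c.0) has moves —c→ p3, —c→ p4
  p3 = 0 has moves ∅
  p4 = 0 + 0 has moves ∅
LTS(Q): 5 reachable states
  q0 = d.d.(c.(0 + 0) + (0 + 0 + c.0)) has moves —d→ q1
  q1 = d.(c.(0 + 0) + (0 + 0 + c.0)) has moves —d→ q2
  q2 = c.(0 + 0) + (0 + 0 + c.0) has moves —c→ q3, —c→ q4
  q3 = 0 has moves ∅
  q4 = 0 + 0 has moves ∅
Coarsest stable partition (strong bisimilarity classes):
  B0 = {p0, q0}
  B1 = {p1, q1}
  B2 = {p2, q2}
  B3 = {p3, p4, q3, q4}
p0 ∈ B0, q0 ∈ B0 → same block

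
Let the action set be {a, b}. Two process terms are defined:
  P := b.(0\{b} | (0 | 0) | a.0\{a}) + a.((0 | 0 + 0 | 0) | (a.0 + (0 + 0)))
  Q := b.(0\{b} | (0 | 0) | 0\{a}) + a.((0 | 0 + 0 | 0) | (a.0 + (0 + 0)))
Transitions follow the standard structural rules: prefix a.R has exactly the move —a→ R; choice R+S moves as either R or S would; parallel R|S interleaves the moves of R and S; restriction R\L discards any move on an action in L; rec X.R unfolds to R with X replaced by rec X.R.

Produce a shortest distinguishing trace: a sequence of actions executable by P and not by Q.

ba

P's transition system — 5 states:
  m0 = b.(0\{b} | (0 | 0) | a.0\{a}) + a.((0 | 0 + 0 | 0) | (a.0 + (0 + 0))) | -a-> m1, -b-> m2
  m1 = (0 | 0 + 0 | 0) | (a.0 + (0 + 0)) | -a-> m3
  m2 = 0\{b} | (0 | 0) | a.0\{a} | -a-> m4
  m3 = (0 | 0 + 0 | 0) | 0 | stopped
  m4 = 0\{b} | (0 | 0) | 0\{a} | stopped
Q's transition system — 4 states:
  n0 = b.(0\{b} | (0 | 0) | 0\{a}) + a.((0 | 0 + 0 | 0) | (a.0 + (0 + 0))) | -a-> n1, -b-> n2
  n1 = (0 | 0 + 0 | 0) | (a.0 + (0 + 0)) | -a-> n3
  n2 = 0\{b} | (0 | 0) | 0\{a} | stopped
  n3 = (0 | 0 + 0 | 0) | 0 | stopped
Trace ⟨ba⟩ through P, begin at {m0}:
  after b @ step 1: {m2}
  after a @ step 2: {m4}
  P completes σ.
Trace ⟨ba⟩ through Q, begin at {n0}:
  after b @ step 1: {n2}
  after a @ step 2: ∅  — Q cannot continue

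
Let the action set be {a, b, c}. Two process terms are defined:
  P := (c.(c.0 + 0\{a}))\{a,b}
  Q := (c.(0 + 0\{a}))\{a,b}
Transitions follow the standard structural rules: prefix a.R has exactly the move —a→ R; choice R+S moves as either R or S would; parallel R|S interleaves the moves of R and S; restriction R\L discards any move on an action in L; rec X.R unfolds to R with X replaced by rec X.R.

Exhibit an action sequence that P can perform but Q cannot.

P's transition system — 3 states:
  u0 = (c.(c.0 + 0\{a}))\{a,b} → =c=> u1
  u1 = (c.0 + 0\{a})\{a,b} → =c=> u2
  u2 = 0\{a,b} → ·
Q's transition system — 2 states:
  v0 = (c.(0 + 0\{a}))\{a,b} → =c=> v1
  v1 = (0 + 0\{a})\{a,b} → ·
Trace ⟨cc⟩ through P, begin at {u0}:
  [1] c ⇒ {u1}
  [2] c ⇒ {u2}
  — P admits the full trace.
Trace ⟨cc⟩ through Q, begin at {v0}:
  [1] c ⇒ {v1}
  [2] c ⇒ ∅ (Q stuck)

cc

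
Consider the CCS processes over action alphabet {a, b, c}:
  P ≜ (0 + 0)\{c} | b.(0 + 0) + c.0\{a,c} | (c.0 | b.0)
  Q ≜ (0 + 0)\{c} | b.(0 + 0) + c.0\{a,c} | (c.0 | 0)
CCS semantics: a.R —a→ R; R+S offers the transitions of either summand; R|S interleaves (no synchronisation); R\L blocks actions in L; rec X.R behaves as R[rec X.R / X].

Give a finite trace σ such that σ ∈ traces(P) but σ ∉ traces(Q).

Reachable graph of P (9 states):
  u0 = (0 + 0)\{c} | b.(0 + 0) + c.0\{a,c} | (c.0 | b.0) :: =b=> u1, =b=> u2, =c=> u3, =c=> u4
  u1 = (0 + 0)\{c} | (0 + 0) :: deadlocked
  u2 = c.0\{a,c} | (c.0 | 0) :: =c=> u5, =c=> u6
  u3 = 0\{a,c} | (c.0 | b.0) :: =b=> u5, =c=> u7
  u4 = c.0\{a,c} | (0 | b.0) :: =b=> u6, =c=> u7
  u5 = 0\{a,c} | (c.0 | 0) :: =c=> u8
  u6 = c.0\{a,c} | (0 | 0) :: =c=> u8
  u7 = 0\{a,c} | (0 | b.0) :: =b=> u8
  u8 = 0\{a,c} | (0 | 0) :: deadlocked
Reachable graph of Q (5 states):
  v0 = (0 + 0)\{c} | b.(0 + 0) + c.0\{a,c} | (c.0 | 0) :: =b=> v1, =c=> v2, =c=> v3
  v1 = (0 + 0)\{c} | (0 + 0) :: deadlocked
  v2 = 0\{a,c} | (c.0 | 0) :: =c=> v4
  v3 = c.0\{a,c} | (0 | 0) :: =c=> v4
  v4 = 0\{a,c} | (0 | 0) :: deadlocked
Run σ = ⟨bc⟩ on P: start {u0}
  after b @ step 1: {u1, u2}
  after c @ step 2: {u5, u6}
  P completes σ.
Run σ = ⟨bc⟩ on Q: start {v0}
  after b @ step 1: {v1}
  after c @ step 2: no successor for Q

bc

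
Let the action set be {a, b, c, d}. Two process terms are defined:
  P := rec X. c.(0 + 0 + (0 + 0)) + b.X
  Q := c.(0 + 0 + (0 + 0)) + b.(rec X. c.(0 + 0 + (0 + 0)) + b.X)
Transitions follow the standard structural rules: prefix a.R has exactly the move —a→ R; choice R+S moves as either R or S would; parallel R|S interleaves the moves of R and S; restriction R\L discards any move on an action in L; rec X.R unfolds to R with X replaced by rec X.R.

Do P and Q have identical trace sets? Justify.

trace-equivalent

LTS(P): 2 reachable states
  m0 = rec X. c.(0 + 0 + (0 + 0)) + b.X → -b-> m0, -c-> m1
  m1 = 0 + 0 + (0 + 0) → (no moves)
LTS(Q): 3 reachable states
  n0 = c.(0 + 0 + (0 + 0)) + b.(rec X. c.(0 + 0 + (0 + 0)) + b.X) → -b-> n1, -c-> n2
  n1 = rec X. c.(0 + 0 + (0 + 0)) + b.X → -b-> n1, -c-> n2
  n2 = 0 + 0 + (0 + 0) → (no moves)
Coarsest stable partition (strong bisimilarity classes):
  B0 = {m0, n0, n1}
  B1 = {m1, n2}
m0 ∈ B0, n0 ∈ B0 → same block
Bisimilar ⇒ trace-equivalent.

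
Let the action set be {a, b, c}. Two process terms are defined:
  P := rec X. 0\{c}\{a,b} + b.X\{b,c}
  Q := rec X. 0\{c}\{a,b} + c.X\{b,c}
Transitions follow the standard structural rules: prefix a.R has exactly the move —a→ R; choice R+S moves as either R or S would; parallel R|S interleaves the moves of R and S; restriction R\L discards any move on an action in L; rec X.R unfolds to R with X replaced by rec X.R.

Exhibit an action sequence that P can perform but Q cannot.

Reachable graph of P (2 states):
  u0 = rec X. 0\{c}\{a,b} + b.X\{b,c} :: =b=> u1
  u1 = (rec X. 0\{c}\{a,b} + b.X\{b,c})\{b,c} :: stopped
Reachable graph of Q (2 states):
  v0 = rec X. 0\{c}\{a,b} + c.X\{b,c} :: =c=> v1
  v1 = (rec X. 0\{c}\{a,b} + c.X\{b,c})\{b,c} :: stopped
Executing b from P (initial set {u0}):
  after b @ step 1: {u1}
  P completes σ.
Executing b from Q (initial set {v0}):
  after b @ step 1: ∅  — Q cannot continue

b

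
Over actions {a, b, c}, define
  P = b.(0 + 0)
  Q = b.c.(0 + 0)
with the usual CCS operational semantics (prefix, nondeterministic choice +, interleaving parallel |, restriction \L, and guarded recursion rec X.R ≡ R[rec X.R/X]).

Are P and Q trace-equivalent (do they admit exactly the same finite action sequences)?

LTS(P): 2 reachable states
  p0 = b.(0 + 0) → =b=> p1
  p1 = 0 + 0 → ∅
LTS(Q): 3 reachable states
  q0 = b.c.(0 + 0) → =b=> q1
  q1 = c.(0 + 0) → =c=> q2
  q2 = 0 + 0 → ∅
Trace ⟨bc⟩ through Q, begin at {q0}:
  [1] b ⇒ {q1}
  [2] c ⇒ {q2}
  Q completes σ.
Trace ⟨bc⟩ through P, begin at {p0}:
  [1] b ⇒ {p1}
  [2] c ⇒ ∅  — P cannot continue

traces(P) ≠ traces(Q) — witness ⟨bc⟩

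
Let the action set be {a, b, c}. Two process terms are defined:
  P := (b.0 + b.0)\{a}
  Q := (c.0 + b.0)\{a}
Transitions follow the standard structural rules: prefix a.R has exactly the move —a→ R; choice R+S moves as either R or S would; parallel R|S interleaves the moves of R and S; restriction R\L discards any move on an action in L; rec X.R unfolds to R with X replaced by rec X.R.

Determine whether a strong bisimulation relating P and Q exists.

not bisimilar

P's transition system — 2 states:
  m0 = (b.0 + b.0)\{a} | =b=> m1
  m1 = 0\{a} | deadlocked
Q's transition system — 2 states:
  n0 = (c.0 + b.0)\{a} | =b=> n1, =c=> n1
  n1 = 0\{a} | deadlocked
Partition-refinement fixed point:
  B0 = {m0}
  B1 = {m1, n1}
  B2 = {n0}
m0 ∈ B0, n0 ∈ B2 → different blocks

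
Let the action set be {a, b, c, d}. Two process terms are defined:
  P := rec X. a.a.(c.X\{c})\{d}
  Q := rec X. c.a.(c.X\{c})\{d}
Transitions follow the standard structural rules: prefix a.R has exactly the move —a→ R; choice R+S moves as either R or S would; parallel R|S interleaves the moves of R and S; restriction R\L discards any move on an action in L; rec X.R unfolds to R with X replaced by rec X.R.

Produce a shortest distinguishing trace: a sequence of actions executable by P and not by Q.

Reachable graph of P (6 states):
  s0 = rec X. a.a.(c.X\{c})\{d} → --a--▸ s1
  s1 = a.(c.(rec X. a.a.(c.X\{c})\{d})\{c})\{d} → --a--▸ s2
  s2 = (c.(rec X. a.a.(c.X\{c})\{d})\{c})\{d} → --c--▸ s3
  s3 = (rec X. a.a.(c.X\{c})\{d})\{c}\{d} → --a--▸ s4
  s4 = (a.(c.(rec X. a.a.(c.X\{c})\{d})\{c})\{d})\{c}\{d} → --a--▸ s5
  s5 = (c.(rec X. a.a.(c.X\{c})\{d})\{c})\{d}\{c}\{d} → ·
Reachable graph of Q (4 states):
  t0 = rec X. c.a.(c.X\{c})\{d} → --c--▸ t1
  t1 = a.(c.(rec X. c.a.(c.X\{c})\{d})\{c})\{d} → --a--▸ t2
  t2 = (c.(rec X. c.a.(c.X\{c})\{d})\{c})\{d} → --c--▸ t3
  t3 = (rec X. c.a.(c.X\{c})\{d})\{c}\{d} → ·
Run σ = ⟨a⟩ on P: start {s0}
  [1] a ⇒ {s1}
  P completes σ.
Run σ = ⟨a⟩ on Q: start {t0}
  [1] a ⇒ ∅ (Q stuck)

a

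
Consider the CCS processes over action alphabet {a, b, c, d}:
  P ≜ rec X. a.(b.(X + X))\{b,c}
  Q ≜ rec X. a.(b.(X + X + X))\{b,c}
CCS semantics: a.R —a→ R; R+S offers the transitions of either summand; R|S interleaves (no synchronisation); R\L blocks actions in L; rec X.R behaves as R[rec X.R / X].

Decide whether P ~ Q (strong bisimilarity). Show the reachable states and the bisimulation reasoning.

LTS(P): 2 reachable states
  p0 = rec X. a.(b.(X + X))\{b,c} | ··a··> p1
  p1 = (b.((rec X. a.(b.(X + X))\{b,c}) + (rec X. a.(b.(X + X))\{b,c})))\{b,c} | stopped
LTS(Q): 2 reachable states
  q0 = rec X. a.(b.(X + X + X))\{b,c} | ··a··> q1
  q1 = (b.((rec X. a.(b.(X + X + X))\{b,c}) + (rec X. a.(b.(X + X + X))\{b,c}) + (rec X. a.(b.(X + X + X))\{b,c})))\{b,c} | stopped
Coarsest stable partition (strong bisimilarity classes):
  B0 = {p0, q0}
  B1 = {p1, q1}
p0 ∈ B0, q0 ∈ B0 → same block

YES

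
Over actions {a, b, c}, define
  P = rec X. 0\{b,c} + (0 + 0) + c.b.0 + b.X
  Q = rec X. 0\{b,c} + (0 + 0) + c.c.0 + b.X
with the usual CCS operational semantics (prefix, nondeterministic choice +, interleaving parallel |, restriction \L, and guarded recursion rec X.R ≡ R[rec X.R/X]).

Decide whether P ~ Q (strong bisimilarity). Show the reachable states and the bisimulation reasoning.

Reachable graph of P (3 states):
  m0 = rec X. 0\{b,c} + (0 + 0) + c.b.0 + b.X :: —b→ m0, —c→ m1
  m1 = b.0 :: —b→ m2
  m2 = 0 :: stopped
Reachable graph of Q (3 states):
  n0 = rec X. 0\{b,c} + (0 + 0) + c.c.0 + b.X :: —b→ n0, —c→ n1
  n1 = c.0 :: —c→ n2
  n2 = 0 :: stopped
Partition-refinement fixed point:
  B0 = {m0}
  B1 = {m1}
  B2 = {m2, n2}
  B3 = {n0}
  B4 = {n1}
m0 ∈ B0, n0 ∈ B3 → different blocks

NO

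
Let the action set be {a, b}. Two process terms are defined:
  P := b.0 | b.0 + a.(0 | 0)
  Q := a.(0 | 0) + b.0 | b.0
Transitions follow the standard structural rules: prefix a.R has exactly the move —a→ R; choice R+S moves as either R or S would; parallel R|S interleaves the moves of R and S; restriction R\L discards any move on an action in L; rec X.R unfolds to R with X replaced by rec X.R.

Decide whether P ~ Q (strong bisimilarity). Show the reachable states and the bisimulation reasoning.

P's transition system — 4 states:
  m0 = b.0 | b.0 + a.(0 | 0) | ··a··> m1, ··b··> m2, ··b··> m3
  m1 = 0 | 0 | ·
  m2 = 0 | b.0 | ··b··> m1
  m3 = b.0 | 0 | ··b··> m1
Q's transition system — 4 states:
  n0 = a.(0 | 0) + b.0 | b.0 | ··a··> n1, ··b··> n2, ··b··> n3
  n1 = 0 | 0 | ·
  n2 = 0 | b.0 | ··b··> n1
  n3 = b.0 | 0 | ··b··> n1
Partition-refinement fixed point:
  B0 = {m0, n0}
  B1 = {m2, m3, n2, n3}
  B2 = {m1, n1}
m0 ∈ B0, n0 ∈ B0 → same block

bisimilar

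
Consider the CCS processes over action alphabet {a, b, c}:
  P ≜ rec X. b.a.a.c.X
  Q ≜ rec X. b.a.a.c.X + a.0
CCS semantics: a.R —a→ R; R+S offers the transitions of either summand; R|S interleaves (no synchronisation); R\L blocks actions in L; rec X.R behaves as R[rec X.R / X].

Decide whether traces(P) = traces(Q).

trace-distinct — witness ⟨a⟩

LTS(P): 4 reachable states
  u0 = rec X. b.a.a.c.X has moves -b-> u1
  u1 = a.a.c.(rec X. b.a.a.c.X) has moves -a-> u2
  u2 = a.c.(rec X. b.a.a.c.X) has moves -a-> u3
  u3 = c.(rec X. b.a.a.c.X) has moves -c-> u0
LTS(Q): 5 reachable states
  v0 = rec X. b.a.a.c.X + a.0 has moves -a-> v1, -b-> v2
  v1 = 0 has moves deadlocked
  v2 = a.a.c.(rec X. b.a.a.c.X + a.0) has moves -a-> v3
  v3 = a.c.(rec X. b.a.a.c.X + a.0) has moves -a-> v4
  v4 = c.(rec X. b.a.a.c.X + a.0) has moves -c-> v0
Executing a from Q (initial set {v0}):
  [1] a ⇒ {v1}
  ✓ Q
Executing a from P (initial set {u0}):
  [1] a ⇒ ∅  — P cannot continue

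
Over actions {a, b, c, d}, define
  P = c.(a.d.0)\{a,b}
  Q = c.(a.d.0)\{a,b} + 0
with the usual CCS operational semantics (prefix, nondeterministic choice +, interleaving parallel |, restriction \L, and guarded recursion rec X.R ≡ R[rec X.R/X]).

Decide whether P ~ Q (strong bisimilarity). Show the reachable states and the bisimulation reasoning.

YES

Reachable graph of P (2 states):
  s0 = c.(a.d.0)\{a,b} has moves -c-> s1
  s1 = (a.d.0)\{a,b} has moves stopped
Reachable graph of Q (2 states):
  t0 = c.(a.d.0)\{a,b} + 0 has moves -c-> t1
  t1 = (a.d.0)\{a,b} has moves stopped
Partition-refinement fixed point:
  B0 = {s0, t0}
  B1 = {s1, t1}
s0 ∈ B0, t0 ∈ B0 → same block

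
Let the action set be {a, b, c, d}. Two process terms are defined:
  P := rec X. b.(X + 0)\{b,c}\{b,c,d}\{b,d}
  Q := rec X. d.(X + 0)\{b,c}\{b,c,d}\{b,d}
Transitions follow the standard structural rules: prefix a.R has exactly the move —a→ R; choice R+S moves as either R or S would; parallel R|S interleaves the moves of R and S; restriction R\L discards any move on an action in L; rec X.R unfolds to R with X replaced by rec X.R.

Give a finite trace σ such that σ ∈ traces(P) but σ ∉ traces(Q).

b

Reachable graph of P (2 states):
  s0 = rec X. b.(X + 0)\{b,c}\{b,c,d}\{b,d} → —b→ s1
  s1 = ((rec X. b.(X + 0)\{b,c}\{b,c,d}\{b,d}) + 0)\{b,c}\{b,c,d}\{b,d} → (no moves)
Reachable graph of Q (2 states):
  t0 = rec X. d.(X + 0)\{b,c}\{b,c,d}\{b,d} → —d→ t1
  t1 = ((rec X. d.(X + 0)\{b,c}\{b,c,d}\{b,d}) + 0)\{b,c}\{b,c,d}\{b,d} → (no moves)
Executing b from P (initial set {s0}):
  step 1 (b): {s1}
  ✓ P
Executing b from Q (initial set {t0}):
  step 1 (b): ∅  — Q cannot continue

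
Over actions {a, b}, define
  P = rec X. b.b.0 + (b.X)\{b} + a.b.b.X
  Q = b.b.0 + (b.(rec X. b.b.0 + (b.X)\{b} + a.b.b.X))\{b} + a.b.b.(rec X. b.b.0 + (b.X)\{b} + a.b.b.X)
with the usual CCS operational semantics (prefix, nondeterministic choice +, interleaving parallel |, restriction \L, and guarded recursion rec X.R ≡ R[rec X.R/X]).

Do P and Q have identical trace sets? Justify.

YES

Reachable graph of P (5 states):
  m0 = rec X. b.b.0 + (b.X)\{b} + a.b.b.X ⊢ ··a··> m1, ··b··> m2
  m1 = b.b.(rec X. b.b.0 + (b.X)\{b} + a.b.b.X) ⊢ ··b··> m3
  m2 = b.0 ⊢ ··b··> m4
  m3 = b.(rec X. b.b.0 + (b.X)\{b} + a.b.b.X) ⊢ ··b··> m0
  m4 = 0 ⊢ ∅
Reachable graph of Q (6 states):
  n0 = b.b.0 + (b.(rec X. b.b.0 + (b.X)\{b} + a.b.b.X))\{b} + a.b.b.(rec X. b.b.0 + (b.X)\{b} + a.b.b.X) ⊢ ··a··> n1, ··b··> n2
  n1 = b.b.(rec X. b.b.0 + (b.X)\{b} + a.b.b.X) ⊢ ··b··> n3
  n2 = b.0 ⊢ ··b··> n4
  n3 = b.(rec X. b.b.0 + (b.X)\{b} + a.b.b.X) ⊢ ··b··> n5
  n4 = 0 ⊢ ∅
  n5 = rec X. b.b.0 + (b.X)\{b} + a.b.b.X ⊢ ··a··> n1, ··b··> n2
Partition-refinement fixed point:
  B0 = {m0, n0, n5}
  B1 = {m1, n1}
  B2 = {m3, n3}
  B3 = {m2, n2}
  B4 = {m4, n4}
m0 ∈ B0, n0 ∈ B0 → same block
Bisimilar ⇒ trace-equivalent.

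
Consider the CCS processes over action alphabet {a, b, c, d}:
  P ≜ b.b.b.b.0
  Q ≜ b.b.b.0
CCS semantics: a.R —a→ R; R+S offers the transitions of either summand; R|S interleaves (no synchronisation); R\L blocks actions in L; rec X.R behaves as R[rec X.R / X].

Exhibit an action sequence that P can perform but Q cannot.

Reachable graph of P (5 states):
  p0 = b.b.b.b.0 → --b--▸ p1
  p1 = b.b.b.0 → --b--▸ p2
  p2 = b.b.0 → --b--▸ p3
  p3 = b.0 → --b--▸ p4
  p4 = 0 → ·
Reachable graph of Q (4 states):
  q0 = b.b.b.0 → --b--▸ q1
  q1 = b.b.0 → --b--▸ q2
  q2 = b.0 → --b--▸ q3
  q3 = 0 → ·
Executing bbbb from P (initial set {p0}):
  step 1 (b): {p1}
  step 2 (b): {p2}
  step 3 (b): {p3}
  step 4 (b): {p4}
  P completes σ.
Executing bbbb from Q (initial set {q0}):
  step 1 (b): {q1}
  step 2 (b): {q2}
  step 3 (b): {q3}
  step 4 (b): no successor for Q

bbbb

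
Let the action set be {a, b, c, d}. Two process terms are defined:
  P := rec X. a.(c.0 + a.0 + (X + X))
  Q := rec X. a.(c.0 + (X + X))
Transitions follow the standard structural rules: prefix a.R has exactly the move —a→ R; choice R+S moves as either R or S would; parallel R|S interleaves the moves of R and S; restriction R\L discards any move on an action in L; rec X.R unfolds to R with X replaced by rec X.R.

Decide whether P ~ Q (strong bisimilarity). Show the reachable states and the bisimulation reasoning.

P ≁ Q

P's transition system — 3 states:
  p0 = rec X. a.(c.0 + a.0 + (X + X)) → =a=> p1
  p1 = c.0 + a.0 + ((rec X. a.(c.0 + a.0 + (X + X))) + (rec X. a.(c.0 + a.0 + (X + X)))) → =a=> p1, =a=> p2, =c=> p2
  p2 = 0 → ∅
Q's transition system — 3 states:
  q0 = rec X. a.(c.0 + (X + X)) → =a=> q1
  q1 = c.0 + ((rec X. a.(c.0 + (X + X))) + (rec X. a.(c.0 + (X + X)))) → =a=> q1, =c=> q2
  q2 = 0 → ∅
Partition-refinement fixed point:
  B0 = {p0}
  B1 = {p1}
  B2 = {p2, q2}
  B3 = {q0}
  B4 = {q1}
p0 ∈ B0, q0 ∈ B3 → different blocks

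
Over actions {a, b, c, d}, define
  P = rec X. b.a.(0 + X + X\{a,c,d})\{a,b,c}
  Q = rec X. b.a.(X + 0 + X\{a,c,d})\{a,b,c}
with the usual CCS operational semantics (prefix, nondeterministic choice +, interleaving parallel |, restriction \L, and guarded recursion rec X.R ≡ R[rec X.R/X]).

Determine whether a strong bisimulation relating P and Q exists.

P's transition system — 3 states:
  s0 = rec X. b.a.(0 + X + X\{a,c,d})\{a,b,c} :: =b=> s1
  s1 = a.(0 + (rec X. b.a.(0 + X + X\{a,c,d})\{a,b,c}) + (rec X. b.a.(0 + X + X\{a,c,d})\{a,b,c})\{a,c,d})\{a,b,c} :: =a=> s2
  s2 = (0 + (rec X. b.a.(0 + X + X\{a,c,d})\{a,b,c}) + (rec X. b.a.(0 + X + X\{a,c,d})\{a,b,c})\{a,c,d})\{a,b,c} :: ∅
Q's transition system — 3 states:
  t0 = rec X. b.a.(X + 0 + X\{a,c,d})\{a,b,c} :: =b=> t1
  t1 = a.((rec X. b.a.(X + 0 + X\{a,c,d})\{a,b,c}) + 0 + (rec X. b.a.(X + 0 + X\{a,c,d})\{a,b,c})\{a,c,d})\{a,b,c} :: =a=> t2
  t2 = ((rec X. b.a.(X + 0 + X\{a,c,d})\{a,b,c}) + 0 + (rec X. b.a.(X + 0 + X\{a,c,d})\{a,b,c})\{a,c,d})\{a,b,c} :: ∅
Bisimilarity quotient blocks:
  B0 = {s0, t0}
  B1 = {s1, t1}
  B2 = {s2, t2}
s0 ∈ B0, t0 ∈ B0 → same block

bisimilar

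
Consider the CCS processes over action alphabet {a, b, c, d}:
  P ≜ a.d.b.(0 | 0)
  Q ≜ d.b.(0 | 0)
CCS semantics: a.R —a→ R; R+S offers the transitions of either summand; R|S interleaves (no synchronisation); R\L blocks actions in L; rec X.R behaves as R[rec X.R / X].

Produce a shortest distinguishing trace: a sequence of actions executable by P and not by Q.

a

LTS(P): 4 reachable states
  u0 = a.d.b.(0 | 0) has moves ··a··> u1
  u1 = d.b.(0 | 0) has moves ··d··> u2
  u2 = b.(0 | 0) has moves ··b··> u3
  u3 = 0 | 0 has moves ·
LTS(Q): 3 reachable states
  v0 = d.b.(0 | 0) has moves ··d··> v1
  v1 = b.(0 | 0) has moves ··b··> v2
  v2 = 0 | 0 has moves ·
Trace ⟨a⟩ through P, begin at {u0}:
  [1] a ⇒ {u1}
  P completes σ.
Trace ⟨a⟩ through Q, begin at {v0}:
  [1] a ⇒ ∅ (Q stuck)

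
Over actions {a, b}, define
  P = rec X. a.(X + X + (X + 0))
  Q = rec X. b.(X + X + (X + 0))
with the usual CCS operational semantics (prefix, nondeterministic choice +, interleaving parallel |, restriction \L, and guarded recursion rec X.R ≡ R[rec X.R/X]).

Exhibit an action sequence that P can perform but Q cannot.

a

Reachable graph of P (2 states):
  s0 = rec X. a.(X + X + (X + 0)) has moves =a=> s1
  s1 = (rec X. a.(X + X + (X + 0))) + (rec X. a.(X + X + (X + 0))) + ((rec X. a.(X + X + (X + 0))) + 0) has moves =a=> s1
Reachable graph of Q (2 states):
  t0 = rec X. b.(X + X + (X + 0)) has moves =b=> t1
  t1 = (rec X. b.(X + X + (X + 0))) + (rec X. b.(X + X + (X + 0))) + ((rec X. b.(X + X + (X + 0))) + 0) has moves =b=> t1
Trace ⟨a⟩ through P, begin at {s0}:
  after a @ step 1: {s1}
  P completes σ.
Trace ⟨a⟩ through Q, begin at {t0}:
  after a @ step 1: ∅  — Q cannot continue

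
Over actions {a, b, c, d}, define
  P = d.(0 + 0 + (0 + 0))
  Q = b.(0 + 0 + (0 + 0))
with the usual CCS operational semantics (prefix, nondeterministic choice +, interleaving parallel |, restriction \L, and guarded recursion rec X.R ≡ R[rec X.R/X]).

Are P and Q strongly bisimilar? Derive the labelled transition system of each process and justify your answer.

P's transition system — 2 states:
  p0 = d.(0 + 0 + (0 + 0)) | —d→ p1
  p1 = 0 + 0 + (0 + 0) | ·
Q's transition system — 2 states:
  q0 = b.(0 + 0 + (0 + 0)) | —b→ q1
  q1 = 0 + 0 + (0 + 0) | ·
Partition-refinement fixed point:
  B0 = {p0}
  B1 = {p1, q1}
  B2 = {q0}
p0 ∈ B0, q0 ∈ B2 → different blocks

not bisimilar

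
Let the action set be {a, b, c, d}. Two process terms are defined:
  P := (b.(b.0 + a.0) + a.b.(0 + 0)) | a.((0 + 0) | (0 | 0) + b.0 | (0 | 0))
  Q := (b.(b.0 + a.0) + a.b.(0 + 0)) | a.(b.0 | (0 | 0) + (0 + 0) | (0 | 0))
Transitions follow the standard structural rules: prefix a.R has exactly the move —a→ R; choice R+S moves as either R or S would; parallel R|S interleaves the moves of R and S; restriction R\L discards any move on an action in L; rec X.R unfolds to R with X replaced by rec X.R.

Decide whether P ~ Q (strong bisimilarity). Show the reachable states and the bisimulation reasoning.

YES

LTS(P): 15 reachable states
  p0 = (b.(b.0 + a.0) + a.b.(0 + 0)) | a.((0 + 0) | (0 | 0) + b.0 | (0 | 0)) → -a-> p1, -a-> p2, -b-> p3
  p1 = (b.(b.0 + a.0) + a.b.(0 + 0)) | ((0 + 0) | (0 | 0) + b.0 | (0 | 0)) → -a-> p4, -b-> p5, -b-> p6
  p2 = b.(0 + 0) | a.((0 + 0) | (0 | 0) + b.0 | (0 | 0)) → -a-> p4, -b-> p7
  p3 = (b.0 + a.0) | a.((0 + 0) | (0 | 0) + b.0 | (0 | 0)) → -a-> p6, -a-> p8, -b-> p8
  p4 = b.(0 + 0) | ((0 + 0) | (0 | 0) + b.0 | (0 | 0)) → -b-> p10, -b-> p9
  p5 = (b.(b.0 + a.0) + a.b.(0 + 0)) | (0 | (0 | 0)) → -a-> p10, -b-> p11
  p6 = (b.0 + a.0) | ((0 + 0) | (0 | 0) + b.0 | (0 | 0)) → -a-> p12, -b-> p11, -b-> p12
  p7 = (0 + 0) | a.((0 + 0) | (0 | 0) + b.0 | (0 | 0)) → -a-> p9
  p8 = 0 | a.((0 + 0) | (0 | 0) + b.0 | (0 | 0)) → -a-> p12
  p9 = (0 + 0) | ((0 + 0) | (0 | 0) + b.0 | (0 | 0)) → -b-> p13
  p10 = b.(0 + 0) | (0 | (0 | 0)) → -b-> p13
  p11 = (b.0 + a.0) | (0 | (0 | 0)) → -a-> p14, -b-> p14
  p12 = 0 | ((0 + 0) | (0 | 0) + b.0 | (0 | 0)) → -b-> p14
  p13 = (0 + 0) | (0 | (0 | 0)) → ∅
  p14 = 0 | (0 | (0 | 0)) → ∅
LTS(Q): 15 reachable states
  q0 = (b.(b.0 + a.0) + a.b.(0 + 0)) | a.(b.0 | (0 | 0) + (0 + 0) | (0 | 0)) → -a-> q1, -a-> q2, -b-> q3
  q1 = (b.(b.0 + a.0) + a.b.(0 + 0)) | (b.0 | (0 | 0) + (0 + 0) | (0 | 0)) → -a-> q4, -b-> q5, -b-> q6
  q2 = b.(0 + 0) | a.(b.0 | (0 | 0) + (0 + 0) | (0 | 0)) → -a-> q4, -b-> q7
  q3 = (b.0 + a.0) | a.(b.0 | (0 | 0) + (0 + 0) | (0 | 0)) → -a-> q6, -a-> q8, -b-> q8
  q4 = b.(0 + 0) | (b.0 | (0 | 0) + (0 + 0) | (0 | 0)) → -b-> q10, -b-> q9
  q5 = (b.(b.0 + a.0) + a.b.(0 + 0)) | (0 | (0 | 0)) → -a-> q10, -b-> q11
  q6 = (b.0 + a.0) | (b.0 | (0 | 0) + (0 + 0) | (0 | 0)) → -a-> q12, -b-> q11, -b-> q12
  q7 = (0 + 0) | a.(b.0 | (0 | 0) + (0 + 0) | (0 | 0)) → -a-> q9
  q8 = 0 | a.(b.0 | (0 | 0) + (0 + 0) | (0 | 0)) → -a-> q12
  q9 = (0 + 0) | (b.0 | (0 | 0) + (0 + 0) | (0 | 0)) → -b-> q13
  q10 = b.(0 + 0) | (0 | (0 | 0)) → -b-> q13
  q11 = (b.0 + a.0) | (0 | (0 | 0)) → -a-> q14, -b-> q14
  q12 = 0 | (b.0 | (0 | 0) + (0 + 0) | (0 | 0)) → -b-> q14
  q13 = (0 + 0) | (0 | (0 | 0)) → ∅
  q14 = 0 | (0 | (0 | 0)) → ∅
Bisimilarity quotient blocks:
  B0 = {p0, q0}
  B1 = {p2, q2}
  B2 = {p7, p8, q7, q8}
  B3 = {p10, p12, p9, q10, q12, q9}
  B4 = {p13, p14, q13, q14}
  B5 = {p4, q4}
  B6 = {p1, q1}
  B7 = {p5, q5}
  B8 = {p11, q11}
  B9 = {p6, q6}
  B10 = {p3, q3}
p0 ∈ B0, q0 ∈ B0 → same block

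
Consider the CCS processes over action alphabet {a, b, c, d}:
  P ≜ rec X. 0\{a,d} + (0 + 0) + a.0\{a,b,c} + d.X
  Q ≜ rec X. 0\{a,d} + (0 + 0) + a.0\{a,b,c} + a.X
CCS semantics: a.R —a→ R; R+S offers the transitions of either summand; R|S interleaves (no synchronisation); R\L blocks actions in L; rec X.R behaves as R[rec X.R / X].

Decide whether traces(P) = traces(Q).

Reachable graph of P (2 states):
  s0 = rec X. 0\{a,d} + (0 + 0) + a.0\{a,b,c} + d.X → =a=> s1, =d=> s0
  s1 = 0\{a,b,c} → (no moves)
Reachable graph of Q (2 states):
  t0 = rec X. 0\{a,d} + (0 + 0) + a.0\{a,b,c} + a.X → =a=> t0, =a=> t1
  t1 = 0\{a,b,c} → (no moves)
Run σ = ⟨d⟩ on P: start {s0}
  after d @ step 1: {s0}
  P completes σ.
Run σ = ⟨d⟩ on Q: start {t0}
  after d @ step 1: ∅  — Q cannot continue

NO — witness ⟨d⟩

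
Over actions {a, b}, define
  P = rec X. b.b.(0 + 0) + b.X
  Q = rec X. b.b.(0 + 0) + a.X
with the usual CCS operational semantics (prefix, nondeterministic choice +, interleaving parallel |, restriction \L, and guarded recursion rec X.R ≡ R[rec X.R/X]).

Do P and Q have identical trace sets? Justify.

P's transition system — 3 states:
  p0 = rec X. b.b.(0 + 0) + b.X :: ··b··> p0, ··b··> p1
  p1 = b.(0 + 0) :: ··b··> p2
  p2 = 0 + 0 :: (no moves)
Q's transition system — 3 states:
  q0 = rec X. b.b.(0 + 0) + a.X :: ··a··> q0, ··b··> q1
  q1 = b.(0 + 0) :: ··b··> q2
  q2 = 0 + 0 :: (no moves)
Trace ⟨bbb⟩ through P, begin at {p0}:
  step 1 (b): {p0, p1}
  step 2 (b): {p0, p1, p2}
  step 3 (b): {p0, p1, p2}
  ✓ P
Trace ⟨bbb⟩ through Q, begin at {q0}:
  step 1 (b): {q1}
  step 2 (b): {q2}
  step 3 (b): no successor for Q

trace-distinct — witness ⟨bbb⟩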